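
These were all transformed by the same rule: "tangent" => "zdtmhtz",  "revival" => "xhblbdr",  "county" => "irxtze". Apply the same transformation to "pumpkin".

vxsvqlt

The rule splits by letter class: vowels +3, consonants +6.
Applying it to pumpkin: p(cons)+6=v, u(vowel)+3=x, m(cons)+6=s, p(cons)+6=v, k(cons)+6=q, i(vowel)+3=l, n(cons)+6=t.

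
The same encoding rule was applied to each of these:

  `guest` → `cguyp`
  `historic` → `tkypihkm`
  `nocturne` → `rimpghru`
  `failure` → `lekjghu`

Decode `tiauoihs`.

Each letter's alphabet position (a=0..z=25) is mapped through 17·x+4 mod 26 — an affine cipher.
Reversing it on tiauoihs: t(19)→23·(19−4)≡7=h; i(8)→23·(8−4)≡14=o; a(0)→23·(0−4)≡12=m; u(20)→23·(20−4)≡4=e; o(14)→23·(14−4)≡22=w; i(8)→23·(8−4)≡14=o; h(7)→23·(7−4)≡17=r; s(18)→23·(18−4)≡10=k (all mod 26).

homework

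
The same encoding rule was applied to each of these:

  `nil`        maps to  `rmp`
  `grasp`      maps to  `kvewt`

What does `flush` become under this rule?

This is a Caesar cipher with shift 4.
On flush: f+4=j, l+4=p, u+4=y, s+4=w, h+4=l.

jpywl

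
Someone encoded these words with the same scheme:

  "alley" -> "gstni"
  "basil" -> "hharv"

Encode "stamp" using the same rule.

yaivz

In alley: a→g is +6, l→s is +7, l→t is +8, e→n is +9 — the shift increases by 1 each position. Letter i (0-indexed) is shifted by i+6, so successive shifts are 6, 7, 8, ….
Applying it to stamp: s+6=y, t+7=a, a+8=i, m+9=v, p+10=z.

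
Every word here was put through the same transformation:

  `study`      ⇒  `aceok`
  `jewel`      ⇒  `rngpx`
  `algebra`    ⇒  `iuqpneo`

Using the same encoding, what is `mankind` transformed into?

In study: s→a is +8, t→c is +9, u→e is +10, d→o is +11 — the shift increases by 1 each position. The shift increases by 1 at each position, starting from +8: 8, 9, 10, ….
For mankind: m+8=u, a+9=j, n+10=x, k+11=v, i+12=u, n+13=a, d+14=r.

ujxvuar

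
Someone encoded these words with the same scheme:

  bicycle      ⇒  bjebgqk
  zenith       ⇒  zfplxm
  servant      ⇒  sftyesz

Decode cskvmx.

crisis

In bicycle: b→b is +0, i→j is +1, c→e is +2, y→b is +3 — the shift increases by 1 each position. Each letter shifts forward by its position index (0, 1, 2, …) — the shift grows by one for each successive letter.
Decoding cskvmx: c−0=c, s−1=r, k−2=i, v−3=s, m−4=i, x−5=s.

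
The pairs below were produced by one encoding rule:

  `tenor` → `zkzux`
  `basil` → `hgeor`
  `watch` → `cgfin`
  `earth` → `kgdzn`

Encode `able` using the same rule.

The shifts repeat in a cycle of length 3: positions 0,1,… shift by +6, +6, +12, then the pattern repeats.
Applying it to able: a+6=g, b+6=h, l+12=x, e+6=k.

ghxk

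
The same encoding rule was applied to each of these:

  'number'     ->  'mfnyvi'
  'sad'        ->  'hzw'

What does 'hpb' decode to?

Each pair mirrors across the alphabet (n↔m, u↔f, m↔n): positions sum to 25. Letters are reflected about the middle of the alphabet (position → 25−position): Atbash.
Decoding hpb: h↔s, p↔k, b↔y.

sky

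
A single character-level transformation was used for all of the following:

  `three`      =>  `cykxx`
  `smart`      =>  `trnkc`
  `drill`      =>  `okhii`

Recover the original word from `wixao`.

blend

This is an affine cipher: with a=0,…,z=25, each position x becomes (9x+13) mod 26.
Undoing it on wixao: w(22)→3·(22−13)≡1=b; i(8)→3·(8−13)≡11=l; x(23)→3·(23−13)≡4=e; a(0)→3·(0−13)≡13=n; o(14)→3·(14−13)≡3=d (all mod 26).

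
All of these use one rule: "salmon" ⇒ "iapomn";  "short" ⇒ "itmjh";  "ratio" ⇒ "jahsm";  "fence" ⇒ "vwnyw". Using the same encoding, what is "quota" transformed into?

kgmha

s(18)→i(8) and a(0)→a(0) fit y≡25x+0 (mod 26); the inverse of 25 mod 26 is 25. Treating letters as 0–25, the rule is x ↦ 25x + 0 (mod 26).
Applying it to quota: q(16)→25·16+0≡10=k; u(20)→25·20+0≡6=g; o(14)→25·14+0≡12=m; t(19)→25·19+0≡7=h; a(0)→25·0+0≡0=a (all mod 26).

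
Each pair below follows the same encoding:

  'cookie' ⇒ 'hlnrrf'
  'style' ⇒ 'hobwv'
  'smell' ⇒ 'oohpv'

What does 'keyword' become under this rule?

gurzbhn

The word is reversed, then every letter is shifted forward by 3.
Applying it to keyword: reverse → drowyek; then shift: d+3=g, r+3=u, o+3=r, w+3=z, y+3=b, e+3=h, k+3=n.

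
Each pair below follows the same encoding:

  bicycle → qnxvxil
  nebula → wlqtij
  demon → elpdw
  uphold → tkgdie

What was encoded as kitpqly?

b(1)→q(16) and i(8)→n(13) fit y≡7x+9 (mod 26); the inverse of 7 mod 26 is 15. This is an affine cipher: with a=0,…,z=25, each position x becomes (7x+9) mod 26.
Decoding kitpqly: k(10)→15·(10−9)≡15=p; i(8)→15·(8−9)≡11=l; t(19)→15·(19−9)≡20=u; p(15)→15·(15−9)≡12=m; q(16)→15·(16−9)≡1=b; l(11)→15·(11−9)≡4=e; y(24)→15·(24−9)≡17=r (all mod 26).

plumber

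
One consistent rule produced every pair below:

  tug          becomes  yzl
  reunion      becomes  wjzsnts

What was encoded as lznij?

guide

Compare letters: t→y is +5, u→z is +5, g→l is +5 — a constant shift. Each letter is shifted forward by 5 in the alphabet (a Caesar shift of +5).
Reversing it on lznij: l−5=g, z−5=u, n−5=i, i−5=d, j−5=e.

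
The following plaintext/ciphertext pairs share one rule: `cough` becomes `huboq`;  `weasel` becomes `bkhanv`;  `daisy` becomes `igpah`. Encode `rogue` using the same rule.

wuncn

Letter i (0-indexed) is shifted by i+5, so successive shifts are 5, 6, 7, ….
On rogue: r+5=w, o+6=u, g+7=n, u+8=c, e+9=n.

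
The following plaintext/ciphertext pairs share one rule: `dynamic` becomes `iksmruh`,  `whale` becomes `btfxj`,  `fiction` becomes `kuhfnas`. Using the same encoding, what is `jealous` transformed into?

oqfxtgx

The shifts repeat in a cycle of length 2: positions 0,1,… shift by +5, +12, then the pattern repeats.
Applying it to jealous: j+5=o, e+12=q, a+5=f, l+12=x, o+5=t, u+12=g, s+5=x.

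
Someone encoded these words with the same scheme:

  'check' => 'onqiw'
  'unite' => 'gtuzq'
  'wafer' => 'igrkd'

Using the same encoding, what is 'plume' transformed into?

brgsq

Shifts by position in check: pos 0: c→o (+12), pos 1: h→n (+6), pos 2: e→q (+12), pos 3: c→i (+6) — repeating every 2. A repeating key of period 2 is used — shifts +12, +6 over and over.
For plume: p+12=b, l+6=r, u+12=g, m+6=s, e+12=q.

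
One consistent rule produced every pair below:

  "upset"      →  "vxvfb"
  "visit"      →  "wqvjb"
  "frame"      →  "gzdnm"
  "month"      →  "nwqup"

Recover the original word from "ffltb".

exist

Shifts by position in upset: pos 0: u→v (+1), pos 1: p→x (+8), pos 2: s→v (+3), pos 3: e→f (+1), pos 4: t→b (+8) — repeating every 3. A repeating key of period 3 is used — shifts +1, +8, +3 over and over.
Reversing it on ffltb: f−1=e, f−8=x, l−3=i, t−1=s, b−8=t.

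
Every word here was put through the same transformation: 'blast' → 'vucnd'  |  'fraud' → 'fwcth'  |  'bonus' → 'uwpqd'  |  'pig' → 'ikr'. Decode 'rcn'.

The word is reversed, then every letter is shifted forward by 2.
Decoding rcn: shift back: r−2=p, c−2=a, n−2=l → pal; then reverse → lap.

lap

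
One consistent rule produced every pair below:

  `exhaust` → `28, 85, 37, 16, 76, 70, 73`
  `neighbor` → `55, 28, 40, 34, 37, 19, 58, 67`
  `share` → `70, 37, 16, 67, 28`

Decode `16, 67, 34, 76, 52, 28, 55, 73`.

argument

e(#5)→28 and x(#24)→85: differences scale by 3, so n = 3·pos + 13. With a=1..z=26, the number is 3·pos + 13.
Reversing it on 16, 67, 34, 76, 52, 28, 55, 73: 16→(16−13)÷3=1=a, 67→(67−13)÷3=18=r, 34→(34−13)÷3=7=g, 76→(76−13)÷3=21=u, 52→(52−13)÷3=13=m, 28→(28−13)÷3=5=e, 55→(55−13)÷3=14=n, 73→(73−13)÷3=20=t.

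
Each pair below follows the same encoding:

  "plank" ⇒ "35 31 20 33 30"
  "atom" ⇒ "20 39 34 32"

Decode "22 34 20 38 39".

Each letter is replaced by its alphabet position (a=1..z=26) + 19.
Decoding 22 34 20 38 39: 22→(22−19)÷1=3=c, 34→(34−19)÷1=15=o, 20→(20−19)÷1=1=a, 38→(38−19)÷1=19=s, 39→(39−19)÷1=20=t.

coast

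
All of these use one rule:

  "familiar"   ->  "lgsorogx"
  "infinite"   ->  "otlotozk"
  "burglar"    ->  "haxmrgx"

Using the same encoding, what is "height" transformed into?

Compare letters: f→l is +6, a→g is +6, m→s is +6 — a constant shift. Every letter moves 6 places later in the alphabet, wrapping around z→a.
On height: h+6=n, e+6=k, i+6=o, g+6=m, h+6=n, t+6=z.

nkomnz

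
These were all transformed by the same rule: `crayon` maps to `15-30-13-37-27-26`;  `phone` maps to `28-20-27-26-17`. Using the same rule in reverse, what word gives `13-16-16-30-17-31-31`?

address

Each letter is replaced by its alphabet position (a=1..z=26) + 12.
Decoding 13-16-16-30-17-31-31: 13→(13−12)÷1=1=a, 16→(16−12)÷1=4=d, 16→(16−12)÷1=4=d, 30→(30−12)÷1=18=r, 17→(17−12)÷1=5=e, 31→(31−12)÷1=19=s, 31→(31−12)÷1=19=s.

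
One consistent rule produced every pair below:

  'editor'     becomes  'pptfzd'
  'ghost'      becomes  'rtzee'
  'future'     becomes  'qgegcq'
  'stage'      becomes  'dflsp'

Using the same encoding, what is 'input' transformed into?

Shifts by position in editor: pos 0: e→p (+11), pos 1: d→p (+12), pos 2: i→t (+11), pos 3: t→f (+12) — repeating every 2. It's a Vigenère-style cipher with numeric key [11,12]: position i shifts by key[i mod 2].
For input: i+11=t, n+12=z, p+11=a, u+12=g, t+11=e.

tzage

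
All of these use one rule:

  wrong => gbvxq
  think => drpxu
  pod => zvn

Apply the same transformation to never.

xlflb

The shift depends on letter class: consonant w→g is +10, but vowel o→v is +7. Vowels shift forward by 7 and consonants shift forward by 10.
On never: n(cons)+10=x, e(vowel)+7=l, v(cons)+10=f, e(vowel)+7=l, r(cons)+10=b.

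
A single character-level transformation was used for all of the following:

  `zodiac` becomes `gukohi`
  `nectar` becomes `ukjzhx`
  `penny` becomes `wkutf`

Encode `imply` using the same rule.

It's a Vigenère-style cipher with numeric key [7,6]: position i shifts by key[i mod 2].
On imply: i+7=p, m+6=s, p+7=w, l+6=r, y+7=f.

pswrf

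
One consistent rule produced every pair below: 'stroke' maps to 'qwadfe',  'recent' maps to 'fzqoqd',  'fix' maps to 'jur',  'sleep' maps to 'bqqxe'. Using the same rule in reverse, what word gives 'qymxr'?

flame

The output letters match the input read backwards, each shifted +12: stroke reversed is ekorts. Two steps: reverse the string, then apply a Caesar shift of +12.
Decoding qymxr: shift back: q−12=e, y−12=m, m−12=a, x−12=l, r−12=f → emalf; then reverse → flame.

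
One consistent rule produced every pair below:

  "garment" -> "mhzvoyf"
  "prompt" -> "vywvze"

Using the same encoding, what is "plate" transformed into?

Each letter shifts forward by (position + 6), i.e. 6, 7, 8, … — the shift grows by one for each successive letter.
Applying it to plate: p+6=v, l+7=s, a+8=i, t+9=c, e+10=o.

vsico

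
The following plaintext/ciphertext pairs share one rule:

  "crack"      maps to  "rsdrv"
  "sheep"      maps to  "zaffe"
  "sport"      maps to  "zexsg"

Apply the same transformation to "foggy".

mxttp

This is an affine cipher: with a=0,…,z=25, each position x becomes (7x+3) mod 26.
On foggy: f(5)→7·5+3≡12=m; o(14)→7·14+3≡23=x; g(6)→7·6+3≡19=t; g(6)→7·6+3≡19=t; y(24)→7·24+3≡15=p (all mod 26).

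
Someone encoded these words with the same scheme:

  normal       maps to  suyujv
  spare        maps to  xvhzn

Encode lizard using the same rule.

In normal: n→s is +5, o→u is +6, r→y is +7, m→u is +8 — the shift increases by 1 each position. The shift increases by 1 at each position, starting from +5: 5, 6, 7, ….
On lizard: l+5=q, i+6=o, z+7=g, a+8=i, r+9=a, d+10=n.

qogian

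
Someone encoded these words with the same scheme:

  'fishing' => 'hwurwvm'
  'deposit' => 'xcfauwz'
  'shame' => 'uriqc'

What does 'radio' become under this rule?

pixwa

f(5)→h(7) and i(8)→w(22) fit y≡5x+8 (mod 26); the inverse of 5 mod 26 is 21. This is an affine cipher: with a=0,…,z=25, each position x becomes (5x+8) mod 26.
On radio: r(17)→5·17+8≡15=p; a(0)→5·0+8≡8=i; d(3)→5·3+8≡23=x; i(8)→5·8+8≡22=w; o(14)→5·14+8≡0=a (all mod 26).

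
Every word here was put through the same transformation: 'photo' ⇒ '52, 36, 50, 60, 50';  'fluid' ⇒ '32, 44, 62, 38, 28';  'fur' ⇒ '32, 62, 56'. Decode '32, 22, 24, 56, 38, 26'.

p(#16)→52 and h(#8)→36: differences scale by 2, so n = 2·pos + 20. Each letter becomes 2×(its alphabet position, a=1..z=26) + 20.
Decoding 32, 22, 24, 56, 38, 26: 32→(32−20)÷2=6=f, 22→(22−20)÷2=1=a, 24→(24−20)÷2=2=b, 56→(56−20)÷2=18=r, 38→(38−20)÷2=9=i, 26→(26−20)÷2=3=c.

fabric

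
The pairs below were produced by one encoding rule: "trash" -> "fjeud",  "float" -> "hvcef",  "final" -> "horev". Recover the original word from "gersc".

mango

t(19)→f(5) and r(17)→j(9) fit y≡11x+4 (mod 26); the inverse of 11 mod 26 is 19. Each letter's alphabet position (a=0..z=25) is mapped through 11·x+4 mod 26 — an affine cipher.
Decoding gersc: g(6)→19·(6−4)≡12=m; e(4)→19·(4−4)≡0=a; r(17)→19·(17−4)≡13=n; s(18)→19·(18−4)≡6=g; c(2)→19·(2−4)≡14=o (all mod 26).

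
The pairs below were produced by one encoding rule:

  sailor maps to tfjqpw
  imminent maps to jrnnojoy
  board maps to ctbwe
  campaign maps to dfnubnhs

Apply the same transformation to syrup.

tdszq

Shifts by position in sailor: pos 0: s→t (+1), pos 1: a→f (+5), pos 2: i→j (+1), pos 3: l→q (+5) — repeating every 2. A repeating key of period 2 is used — shifts +1, +5 over and over.
Applying it to syrup: s+1=t, y+5=d, r+1=s, u+5=z, p+1=q.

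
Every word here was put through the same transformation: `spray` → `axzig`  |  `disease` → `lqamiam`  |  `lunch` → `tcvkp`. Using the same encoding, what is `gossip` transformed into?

Compare letters: s→a is +8, p→x is +8, r→z is +8 — a constant shift. It's a constant shift of +8 (ROT8).
On gossip: g+8=o, o+8=w, s+8=a, s+8=a, i+8=q, p+8=x.

owaaqx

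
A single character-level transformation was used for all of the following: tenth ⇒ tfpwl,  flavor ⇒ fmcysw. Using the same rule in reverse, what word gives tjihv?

In tenth: t→t is +0, e→f is +1, n→p is +2, t→w is +3 — the shift increases by 1 each position. Letter i (0-indexed) is shifted by i+0, so successive shifts are 0, 1, 2, ….
Decoding tjihv: t−0=t, j−1=i, i−2=g, h−3=e, v−4=r.

tiger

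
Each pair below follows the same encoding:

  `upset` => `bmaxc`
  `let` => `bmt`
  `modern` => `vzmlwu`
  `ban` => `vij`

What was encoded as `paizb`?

trash

The output letters match the input read backwards, each shifted +8: upset reversed is tespu. Two steps: reverse the string, then apply a Caesar shift of +8.
Undoing it on paizb: shift back: p−8=h, a−8=s, i−8=a, z−8=r, b−8=t → hsart; then reverse → trash.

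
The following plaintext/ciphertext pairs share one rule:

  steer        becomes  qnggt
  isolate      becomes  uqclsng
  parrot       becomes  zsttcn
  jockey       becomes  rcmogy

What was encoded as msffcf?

This is an affine cipher: with a=0,…,z=25, each position x becomes (23x+18) mod 26.
Undoing it on msffcf: m(12)→17·(12−18)≡2=c; s(18)→17·(18−18)≡0=a; f(5)→17·(5−18)≡13=n; f(5)→17·(5−18)≡13=n; c(2)→17·(2−18)≡14=o; f(5)→17·(5−18)≡13=n (all mod 26).

cannon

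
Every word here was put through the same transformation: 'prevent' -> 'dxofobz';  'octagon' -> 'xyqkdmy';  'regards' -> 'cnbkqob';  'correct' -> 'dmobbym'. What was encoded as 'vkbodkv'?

The output letters match the input read backwards, each shifted +10: prevent reversed is tneverp. The word is reversed, then every letter is shifted forward by 10.
Reversing it on vkbodkv: shift back: v−10=l, k−10=a, b−10=r, o−10=e, d−10=t, k−10=a, v−10=l → laretal; then reverse → lateral.

lateral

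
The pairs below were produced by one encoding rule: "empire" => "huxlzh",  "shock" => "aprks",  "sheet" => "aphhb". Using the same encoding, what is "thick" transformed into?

bplks

The shift depends on letter class: consonant m→u is +8, but vowel e→h is +3. The rule splits by letter class: vowels +3, consonants +8.
For thick: t(cons)+8=b, h(cons)+8=p, i(vowel)+3=l, c(cons)+8=k, k(cons)+8=s.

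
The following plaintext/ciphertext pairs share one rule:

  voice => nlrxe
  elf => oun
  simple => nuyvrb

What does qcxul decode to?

cloth

The word is reversed, then every letter is shifted forward by 9.
Undoing it on qcxul: shift back: q−9=h, c−9=t, x−9=o, u−9=l, l−9=c → htolc; then reverse → cloth.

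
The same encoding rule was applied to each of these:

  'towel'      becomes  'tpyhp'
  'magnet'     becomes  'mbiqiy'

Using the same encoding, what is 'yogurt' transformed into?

ypixvy

Letter i (0-indexed) is shifted by i+0, so successive shifts are 0, 1, 2, ….
On yogurt: y+0=y, o+1=p, g+2=i, u+3=x, r+4=v, t+5=y.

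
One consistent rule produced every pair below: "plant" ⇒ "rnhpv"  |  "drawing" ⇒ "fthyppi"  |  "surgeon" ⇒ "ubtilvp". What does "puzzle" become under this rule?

The shift depends on letter class: consonant p→r is +2, but vowel a→h is +7. Two shifts are in play — +7 for a/e/i/o/u, +2 for every other letter.
Applying it to puzzle: p(cons)+2=r, u(vowel)+7=b, z(cons)+2=b, z(cons)+2=b, l(cons)+2=n, e(vowel)+7=l.

rbbbnl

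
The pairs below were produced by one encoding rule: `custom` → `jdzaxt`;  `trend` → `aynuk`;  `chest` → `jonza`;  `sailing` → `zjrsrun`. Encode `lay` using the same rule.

sjf

The shift depends on letter class: consonant c→j is +7, but vowel u→d is +9. Vowels shift forward by 9 and consonants shift forward by 7.
Applying it to lay: l(cons)+7=s, a(vowel)+9=j, y(cons)+7=f.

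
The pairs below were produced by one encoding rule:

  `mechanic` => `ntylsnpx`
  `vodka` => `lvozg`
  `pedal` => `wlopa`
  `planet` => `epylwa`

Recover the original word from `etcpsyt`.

inherit

The output letters match the input read backwards, each shifted +11: mechanic reversed is cinahcem. Two steps: reverse the string, then apply a Caesar shift of +11.
Undoing it on etcpsyt: shift back: e−11=t, t−11=i, c−11=r, p−11=e, s−11=h, y−11=n, t−11=i → tirehni; then reverse → inherit.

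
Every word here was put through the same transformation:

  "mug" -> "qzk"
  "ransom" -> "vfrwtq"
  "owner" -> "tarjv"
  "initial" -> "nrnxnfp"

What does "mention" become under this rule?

Vowels shift forward by 5 and consonants shift forward by 4.
For mention: m(cons)+4=q, e(vowel)+5=j, n(cons)+4=r, t(cons)+4=x, i(vowel)+5=n, o(vowel)+5=t, n(cons)+4=r.

qjrxntr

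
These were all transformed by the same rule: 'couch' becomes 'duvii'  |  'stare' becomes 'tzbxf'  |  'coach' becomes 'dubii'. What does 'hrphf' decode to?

Shifts by position in couch: pos 0: c→d (+1), pos 1: o→u (+6), pos 2: u→v (+1), pos 3: c→i (+6) — repeating every 2. The shifts repeat in a cycle of length 2: positions 0,1,… shift by +1, +6, then the pattern repeats.
Reversing it on hrphf: h−1=g, r−6=l, p−1=o, h−6=b, f−1=e.

globe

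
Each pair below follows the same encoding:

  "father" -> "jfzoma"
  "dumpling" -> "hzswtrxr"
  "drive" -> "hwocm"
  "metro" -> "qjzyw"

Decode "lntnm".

In father: f→j is +4, a→f is +5, t→z is +6, h→o is +7 — the shift increases by 1 each position. Each letter shifts forward by (position + 4), i.e. 4, 5, 6, … — the shift grows by one for each successive letter.
Reversing it on lntnm: l−4=h, n−5=i, t−6=n, n−7=g, m−8=e.

hinge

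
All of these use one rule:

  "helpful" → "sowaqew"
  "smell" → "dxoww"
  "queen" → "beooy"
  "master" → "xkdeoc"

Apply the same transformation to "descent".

The shift depends on letter class: consonant h→s is +11, but vowel e→o is +10. Two shifts are in play — +10 for a/e/i/o/u, +11 for every other letter.
For descent: d(cons)+11=o, e(vowel)+10=o, s(cons)+11=d, c(cons)+11=n, e(vowel)+10=o, n(cons)+11=y, t(cons)+11=e.

oodnoye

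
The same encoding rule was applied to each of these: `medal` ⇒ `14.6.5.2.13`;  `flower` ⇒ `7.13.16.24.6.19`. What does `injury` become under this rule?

Letters become their 1-based position plus 1 (so a→2, b→3, …).
On injury: i=9→10, n=14→15, j=10→11, u=21→22, r=18→19, y=25→26.

10.15.11.22.19.26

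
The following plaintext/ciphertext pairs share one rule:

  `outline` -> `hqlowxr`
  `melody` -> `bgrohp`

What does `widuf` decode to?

craft

The output letters match the input read backwards, each shifted +3: outline reversed is eniltuo. Two steps: reverse the string, then apply a Caesar shift of +3.
Undoing it on widuf: shift back: w−3=t, i−3=f, d−3=a, u−3=r, f−3=c → tfarc; then reverse → craft.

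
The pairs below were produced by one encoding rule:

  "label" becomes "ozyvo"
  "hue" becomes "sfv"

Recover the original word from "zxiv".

Each pair mirrors across the alphabet (l↔o, a↔z, b↔y): positions sum to 25. Each letter is replaced by its mirror in the alphabet: a↔z, b↔y, c↔x, and so on (the Atbash cipher).
Decoding zxiv: z↔a, x↔c, i↔r, v↔e.

acre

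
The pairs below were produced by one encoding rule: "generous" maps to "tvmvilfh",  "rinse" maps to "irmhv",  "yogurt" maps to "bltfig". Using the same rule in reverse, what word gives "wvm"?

den

This is the alphabet-reversal cipher (Atbash): a becomes z, b becomes y, etc.
Undoing it on wvm: w↔d, v↔e, m↔n.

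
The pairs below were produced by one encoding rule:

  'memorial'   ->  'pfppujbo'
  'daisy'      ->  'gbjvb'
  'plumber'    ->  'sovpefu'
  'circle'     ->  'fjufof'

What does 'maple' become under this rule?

Two shifts are in play — +1 for a/e/i/o/u, +3 for every other letter.
Applying it to maple: m(cons)+3=p, a(vowel)+1=b, p(cons)+3=s, l(cons)+3=o, e(vowel)+1=f.

pbsof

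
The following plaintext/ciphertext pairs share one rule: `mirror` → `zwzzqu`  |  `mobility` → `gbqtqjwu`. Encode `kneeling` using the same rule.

ovqtmmvs

The output letters match the input read backwards, each shifted +8: mirror reversed is rorrim. The word is reversed, then every letter is shifted forward by 8.
For kneeling: reverse → gnileenk; then shift: g+8=o, n+8=v, i+8=q, l+8=t, e+8=m, e+8=m, n+8=v, k+8=s.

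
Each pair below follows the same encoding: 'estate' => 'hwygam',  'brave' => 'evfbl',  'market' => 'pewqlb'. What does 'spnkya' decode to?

In estate: e→h is +3, s→w is +4, t→y is +5, a→g is +6 — the shift increases by 1 each position. The shift increases by 1 at each position, starting from +3: 3, 4, 5, ….
Decoding spnkya: s−3=p, p−4=l, n−5=i, k−6=e, y−7=r, a−8=s.

pliers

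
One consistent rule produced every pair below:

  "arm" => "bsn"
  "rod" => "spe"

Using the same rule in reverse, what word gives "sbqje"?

Every letter moves 1 place later in the alphabet, wrapping around z→a.
Undoing it on sbqje: s−1=r, b−1=a, q−1=p, j−1=i, e−1=d.

rapid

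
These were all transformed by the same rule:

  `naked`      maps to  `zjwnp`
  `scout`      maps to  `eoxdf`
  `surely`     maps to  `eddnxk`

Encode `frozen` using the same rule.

rdxlnz

The shift depends on letter class: consonant n→z is +12, but vowel a→j is +9. The rule splits by letter class: vowels +9, consonants +12.
On frozen: f(cons)+12=r, r(cons)+12=d, o(vowel)+9=x, z(cons)+12=l, e(vowel)+9=n, n(cons)+12=z.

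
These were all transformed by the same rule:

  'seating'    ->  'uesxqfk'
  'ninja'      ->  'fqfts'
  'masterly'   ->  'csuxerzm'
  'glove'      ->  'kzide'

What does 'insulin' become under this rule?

Each letter's alphabet position (a=0..z=25) is mapped through 3·x+18 mod 26 — an affine cipher.
Applying it to insulin: i(8)→3·8+18≡16=q; n(13)→3·13+18≡5=f; s(18)→3·18+18≡20=u; u(20)→3·20+18≡0=a; l(11)→3·11+18≡25=z; i(8)→3·8+18≡16=q; n(13)→3·13+18≡5=f (all mod 26).

qfuazqf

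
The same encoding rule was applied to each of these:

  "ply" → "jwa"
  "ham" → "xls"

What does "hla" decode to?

The output letters match the input read backwards, each shifted +11: ply reversed is ylp. Read the word backwards and shift each letter +11.
Undoing it on hla: shift back: h−11=w, l−11=a, a−11=p → wap; then reverse → paw.

paw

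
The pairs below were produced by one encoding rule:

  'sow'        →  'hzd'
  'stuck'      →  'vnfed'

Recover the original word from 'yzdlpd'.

Read the word backwards and shift each letter +11.
Reversing it on yzdlpd: shift back: y−11=n, z−11=o, d−11=s, l−11=a, p−11=e, d−11=s → nosaes; then reverse → season.

season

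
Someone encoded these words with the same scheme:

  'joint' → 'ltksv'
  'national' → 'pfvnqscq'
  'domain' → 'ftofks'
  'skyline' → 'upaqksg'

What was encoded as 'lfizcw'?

jaguar

Shifts by position in joint: pos 0: j→l (+2), pos 1: o→t (+5), pos 2: i→k (+2), pos 3: n→s (+5) — repeating every 2. The shifts repeat in a cycle of length 2: positions 0,1,… shift by +2, +5, then the pattern repeats.
Reversing it on lfizcw: l−2=j, f−5=a, i−2=g, z−5=u, c−2=a, w−5=r.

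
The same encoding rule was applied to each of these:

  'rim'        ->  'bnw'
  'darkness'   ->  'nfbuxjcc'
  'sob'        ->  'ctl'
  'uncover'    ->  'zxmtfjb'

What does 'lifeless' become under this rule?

The shift depends on letter class: consonant r→b is +10, but vowel i→n is +5. Vowels shift forward by 5 and consonants shift forward by 10.
Applying it to lifeless: l(cons)+10=v, i(vowel)+5=n, f(cons)+10=p, e(vowel)+5=j, l(cons)+10=v, e(vowel)+5=j, s(cons)+10=c, s(cons)+10=c.

vnpjvjcc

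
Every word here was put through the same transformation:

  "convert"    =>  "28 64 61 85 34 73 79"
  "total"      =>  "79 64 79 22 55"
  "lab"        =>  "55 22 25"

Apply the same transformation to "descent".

31 34 76 28 34 61 79

With a=1..z=26, the number is 3·pos + 19.
Applying it to descent: d=4→31, e=5→34, s=19→76, c=3→28, e=5→34, n=14→61, t=20→79.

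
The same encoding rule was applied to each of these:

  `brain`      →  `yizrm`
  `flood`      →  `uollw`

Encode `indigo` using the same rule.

Each pair mirrors across the alphabet (b↔y, r↔i, a↔z): positions sum to 25. Each letter is replaced by its mirror in the alphabet: a↔z, b↔y, c↔x, and so on (the Atbash cipher).
For indigo: i↔r, n↔m, d↔w, i↔r, g↔t, o↔l.

rmwrtl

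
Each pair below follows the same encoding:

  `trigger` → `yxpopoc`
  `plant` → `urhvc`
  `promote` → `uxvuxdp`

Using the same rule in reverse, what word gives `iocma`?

diver

In trigger: t→y is +5, r→x is +6, i→p is +7, g→o is +8 — the shift increases by 1 each position. Each letter shifts forward by (position + 5), i.e. 5, 6, 7, … — the shift grows by one for each successive letter.
Reversing it on iocma: i−5=d, o−6=i, c−7=v, m−8=e, a−9=r.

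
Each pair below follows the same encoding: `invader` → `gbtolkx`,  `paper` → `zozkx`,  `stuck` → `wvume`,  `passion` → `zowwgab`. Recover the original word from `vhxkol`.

i(8)→g(6) and n(13)→b(1) fit y≡25x+14 (mod 26); the inverse of 25 mod 26 is 25. Each letter's alphabet position (a=0..z=25) is mapped through 25·x+14 mod 26 — an affine cipher.
Decoding vhxkol: v(21)→25·(21−14)≡19=t; h(7)→25·(7−14)≡7=h; x(23)→25·(23−14)≡17=r; k(10)→25·(10−14)≡4=e; o(14)→25·(14−14)≡0=a; l(11)→25·(11−14)≡3=d (all mod 26).

thread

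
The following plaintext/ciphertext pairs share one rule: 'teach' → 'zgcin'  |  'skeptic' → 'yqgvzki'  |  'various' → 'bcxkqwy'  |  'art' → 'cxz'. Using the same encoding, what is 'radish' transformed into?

xcjkyn

The shift depends on letter class: consonant t→z is +6, but vowel e→g is +2. The rule splits by letter class: vowels +2, consonants +6.
Applying it to radish: r(cons)+6=x, a(vowel)+2=c, d(cons)+6=j, i(vowel)+2=k, s(cons)+6=y, h(cons)+6=n.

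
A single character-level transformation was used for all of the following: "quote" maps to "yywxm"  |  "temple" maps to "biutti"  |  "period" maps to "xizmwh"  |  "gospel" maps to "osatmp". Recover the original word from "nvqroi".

Shifts by position in quote: pos 0: q→y (+8), pos 1: u→y (+4), pos 2: o→w (+8), pos 3: t→x (+4) — repeating every 2. A repeating key of period 2 is used — shifts +8, +4 over and over.
Decoding nvqroi: n−8=f, v−4=r, q−8=i, r−4=n, o−8=g, i−4=e.

fringe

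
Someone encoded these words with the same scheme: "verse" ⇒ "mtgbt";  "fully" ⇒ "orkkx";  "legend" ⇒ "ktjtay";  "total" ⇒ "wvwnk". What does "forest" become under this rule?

ovgtbw

v(21)→m(12) and e(4)→t(19) fit y≡21x+13 (mod 26); the inverse of 21 mod 26 is 5. Treating letters as 0–25, the rule is x ↦ 21x + 13 (mod 26).
Applying it to forest: f(5)→21·5+13≡14=o; o(14)→21·14+13≡21=v; r(17)→21·17+13≡6=g; e(4)→21·4+13≡19=t; s(18)→21·18+13≡1=b; t(19)→21·19+13≡22=w (all mod 26).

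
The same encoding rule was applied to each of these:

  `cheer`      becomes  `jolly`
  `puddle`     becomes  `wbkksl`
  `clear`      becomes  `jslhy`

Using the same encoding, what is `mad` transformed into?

Compare letters: c→j is +7, h→o is +7, e→l is +7 — a constant shift. Every letter moves 7 places later in the alphabet, wrapping around z→a.
For mad: m+7=t, a+7=h, d+7=k.

thk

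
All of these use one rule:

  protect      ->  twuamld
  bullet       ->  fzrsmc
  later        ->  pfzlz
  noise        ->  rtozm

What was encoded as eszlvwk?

antenna

In protect: p→t is +4, r→w is +5, o→u is +6, t→a is +7 — the shift increases by 1 each position. The shift increases by 1 at each position, starting from +4: 4, 5, 6, ….
Reversing it on eszlvwk: e−4=a, s−5=n, z−6=t, l−7=e, v−8=n, w−9=n, k−10=a.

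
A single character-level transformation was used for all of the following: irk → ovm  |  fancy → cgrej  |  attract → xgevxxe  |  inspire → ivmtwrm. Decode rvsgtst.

popcorn

The output letters match the input read backwards, each shifted +4: irk reversed is kri. The word is reversed, then every letter is shifted forward by 4.
Reversing it on rvsgtst: shift back: r−4=n, v−4=r, s−4=o, g−4=c, t−4=p, s−4=o, t−4=p → nrocpop; then reverse → popcorn.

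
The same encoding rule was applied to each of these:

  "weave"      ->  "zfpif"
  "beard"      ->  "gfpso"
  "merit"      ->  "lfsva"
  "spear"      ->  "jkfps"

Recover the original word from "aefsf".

there

w(22)→z(25) and e(4)→f(5) fit y≡17x+15 (mod 26); the inverse of 17 mod 26 is 23. Treating letters as 0–25, the rule is x ↦ 17x + 15 (mod 26).
Undoing it on aefsf: a(0)→23·(0−15)≡19=t; e(4)→23·(4−15)≡7=h; f(5)→23·(5−15)≡4=e; s(18)→23·(18−15)≡17=r; f(5)→23·(5−15)≡4=e (all mod 26).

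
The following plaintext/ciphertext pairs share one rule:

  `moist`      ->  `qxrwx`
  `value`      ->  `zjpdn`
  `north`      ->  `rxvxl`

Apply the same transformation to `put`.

tdx

The rule splits by letter class: vowels +9, consonants +4.
For put: p(cons)+4=t, u(vowel)+9=d, t(cons)+4=x.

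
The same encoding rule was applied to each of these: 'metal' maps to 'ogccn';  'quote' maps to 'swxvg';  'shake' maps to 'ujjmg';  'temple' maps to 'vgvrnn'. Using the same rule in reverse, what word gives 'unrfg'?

A repeating key of period 3 is used — shifts +2, +2, +9 over and over.
Reversing it on unrfg: u−2=s, n−2=l, r−9=i, f−2=d, g−2=e.

slide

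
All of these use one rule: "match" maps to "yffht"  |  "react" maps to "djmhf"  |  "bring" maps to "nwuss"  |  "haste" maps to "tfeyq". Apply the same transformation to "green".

swqjz

Shifts by position in match: pos 0: m→y (+12), pos 1: a→f (+5), pos 2: t→f (+12), pos 3: c→h (+5) — repeating every 2. A repeating key of period 2 is used — shifts +12, +5 over and over.
For green: g+12=s, r+5=w, e+12=q, e+5=j, n+12=z.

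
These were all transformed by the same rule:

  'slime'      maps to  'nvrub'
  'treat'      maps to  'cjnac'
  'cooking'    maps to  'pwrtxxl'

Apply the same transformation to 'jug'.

pds

The output letters match the input read backwards, each shifted +9: slime reversed is emils. Read the word backwards and shift each letter +9.
For jug: reverse → guj; then shift: g+9=p, u+9=d, j+9=s.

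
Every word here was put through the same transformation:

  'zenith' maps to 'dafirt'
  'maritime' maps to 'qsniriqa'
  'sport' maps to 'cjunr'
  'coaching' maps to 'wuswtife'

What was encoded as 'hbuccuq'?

blossom

z(25)→d(3) and e(4)→a(0) fit y≡15x+18 (mod 26); the inverse of 15 mod 26 is 7. Treating letters as 0–25, the rule is x ↦ 15x + 18 (mod 26).
Decoding hbuccuq: h(7)→7·(7−18)≡1=b; b(1)→7·(1−18)≡11=l; u(20)→7·(20−18)≡14=o; c(2)→7·(2−18)≡18=s; c(2)→7·(2−18)≡18=s; u(20)→7·(20−18)≡14=o; q(16)→7·(16−18)≡12=m (all mod 26).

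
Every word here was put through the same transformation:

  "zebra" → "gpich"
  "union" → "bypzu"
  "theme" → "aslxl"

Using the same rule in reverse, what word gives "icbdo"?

brush

Shifts by position in zebra: pos 0: z→g (+7), pos 1: e→p (+11), pos 2: b→i (+7), pos 3: r→c (+11) — repeating every 2. A repeating key of period 2 is used — shifts +7, +11 over and over.
Undoing it on icbdo: i−7=b, c−11=r, b−7=u, d−11=s, o−7=h.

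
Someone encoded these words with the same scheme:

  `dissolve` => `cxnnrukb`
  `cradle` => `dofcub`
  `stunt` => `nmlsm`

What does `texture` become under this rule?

mbimlob

d(3)→c(2) and i(8)→x(23) fit y≡25x+5 (mod 26); the inverse of 25 mod 26 is 25. Each letter's alphabet position (a=0..z=25) is mapped through 25·x+5 mod 26 — an affine cipher.
For texture: t(19)→25·19+5≡12=m; e(4)→25·4+5≡1=b; x(23)→25·23+5≡8=i; t(19)→25·19+5≡12=m; u(20)→25·20+5≡11=l; r(17)→25·17+5≡14=o; e(4)→25·4+5≡1=b (all mod 26).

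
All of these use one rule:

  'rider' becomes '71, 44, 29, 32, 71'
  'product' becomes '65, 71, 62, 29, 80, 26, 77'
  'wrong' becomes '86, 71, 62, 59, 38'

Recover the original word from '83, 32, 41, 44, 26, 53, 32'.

vehicle

r(#18)→71 and i(#9)→44: differences scale by 3, so n = 3·pos + 17. Each letter becomes 3×(its alphabet position, a=1..z=26) + 17.
Undoing it on 83, 32, 41, 44, 26, 53, 32: 83→(83−17)÷3=22=v, 32→(32−17)÷3=5=e, 41→(41−17)÷3=8=h, 44→(44−17)÷3=9=i, 26→(26−17)÷3=3=c, 53→(53−17)÷3=12=l, 32→(32−17)÷3=5=e.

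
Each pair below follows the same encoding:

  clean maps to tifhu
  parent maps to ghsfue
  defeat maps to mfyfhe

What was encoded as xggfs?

c(2)→t(19) and l(11)→i(8) fit y≡19x+7 (mod 26); the inverse of 19 mod 26 is 11. This is an affine cipher: with a=0,…,z=25, each position x becomes (19x+7) mod 26.
Decoding xggfs: x(23)→11·(23−7)≡20=u; g(6)→11·(6−7)≡15=p; g(6)→11·(6−7)≡15=p; f(5)→11·(5−7)≡4=e; s(18)→11·(18−7)≡17=r (all mod 26).

upper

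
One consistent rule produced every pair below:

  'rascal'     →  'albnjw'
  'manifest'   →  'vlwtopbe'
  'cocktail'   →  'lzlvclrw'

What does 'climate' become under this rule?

Shifts by position in rascal: pos 0: r→a (+9), pos 1: a→l (+11), pos 2: s→b (+9), pos 3: c→n (+11) — repeating every 2. It's a Vigenère-style cipher with numeric key [9,11]: position i shifts by key[i mod 2].
Applying it to climate: c+9=l, l+11=w, i+9=r, m+11=x, a+9=j, t+11=e, e+9=n.

lwrxjen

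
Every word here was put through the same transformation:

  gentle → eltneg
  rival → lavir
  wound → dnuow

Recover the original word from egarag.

garage

The output letters match the input read backwards: gentle reversed is eltneg. It's just the letters in reverse order.
Reversing it on egarag: then reverse → garage.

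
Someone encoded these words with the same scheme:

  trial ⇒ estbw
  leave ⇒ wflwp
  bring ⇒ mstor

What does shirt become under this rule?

Shifts by position in trial: pos 0: t→e (+11), pos 1: r→s (+1), pos 2: i→t (+11), pos 3: a→b (+1) — repeating every 2. The shifts repeat in a cycle of length 2: positions 0,1,… shift by +11, +1, then the pattern repeats.
Applying it to shirt: s+11=d, h+1=i, i+11=t, r+1=s, t+11=e.

ditse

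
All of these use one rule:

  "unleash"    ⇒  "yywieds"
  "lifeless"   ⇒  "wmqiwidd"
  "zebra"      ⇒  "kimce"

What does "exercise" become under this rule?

iiicnmdi

The shift depends on letter class: consonant n→y is +11, but vowel u→y is +4. The rule splits by letter class: vowels +4, consonants +11.
For exercise: e(vowel)+4=i, x(cons)+11=i, e(vowel)+4=i, r(cons)+11=c, c(cons)+11=n, i(vowel)+4=m, s(cons)+11=d, e(vowel)+4=i.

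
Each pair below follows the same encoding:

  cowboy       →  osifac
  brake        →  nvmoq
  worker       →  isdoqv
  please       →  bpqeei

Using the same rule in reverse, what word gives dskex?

It's a Vigenère-style cipher with numeric key [12,4]: position i shifts by key[i mod 2].
Reversing it on dskex: d−12=r, s−4=o, k−12=y, e−4=a, x−12=l.

royal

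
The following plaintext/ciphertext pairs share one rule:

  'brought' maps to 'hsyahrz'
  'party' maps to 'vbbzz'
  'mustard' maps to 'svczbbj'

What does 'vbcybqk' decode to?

Shifts by position in brought: pos 0: b→h (+6), pos 1: r→s (+1), pos 2: o→y (+10), pos 3: u→a (+6), pos 4: g→h (+1), pos 5: h→r (+10) — repeating every 3. The shifts repeat in a cycle of length 3: positions 0,1,… shift by +6, +1, +10, then the pattern repeats.
Reversing it on vbcybqk: v−6=p, b−1=a, c−10=s, y−6=s, b−1=a, q−10=g, k−6=e.

passage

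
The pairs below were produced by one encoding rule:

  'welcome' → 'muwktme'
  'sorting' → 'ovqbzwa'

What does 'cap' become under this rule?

The output letters match the input read backwards, each shifted +8: welcome reversed is emoclew. Read the word backwards and shift each letter +8.
On cap: reverse → pac; then shift: p+8=x, a+8=i, c+8=k.

xik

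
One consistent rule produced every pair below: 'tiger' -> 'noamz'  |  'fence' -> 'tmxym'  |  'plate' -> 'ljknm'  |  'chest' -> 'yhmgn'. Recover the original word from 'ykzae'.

cargo

t(19)→n(13) and i(8)→o(14) fit y≡7x+10 (mod 26); the inverse of 7 mod 26 is 15. This is an affine cipher: with a=0,…,z=25, each position x becomes (7x+10) mod 26.
Undoing it on ykzae: y(24)→15·(24−10)≡2=c; k(10)→15·(10−10)≡0=a; z(25)→15·(25−10)≡17=r; a(0)→15·(0−10)≡6=g; e(4)→15·(4−10)≡14=o (all mod 26).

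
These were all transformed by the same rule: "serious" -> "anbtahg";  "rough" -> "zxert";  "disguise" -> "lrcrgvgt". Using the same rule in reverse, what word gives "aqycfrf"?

shorter

The shift increases by 1 at each position, starting from +8: 8, 9, 10, ….
Reversing it on aqycfrf: a−8=s, q−9=h, y−10=o, c−11=r, f−12=t, r−13=e, f−14=r.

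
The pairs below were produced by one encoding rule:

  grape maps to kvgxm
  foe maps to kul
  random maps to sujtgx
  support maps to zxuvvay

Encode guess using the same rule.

yykam

The output letters match the input read backwards, each shifted +6: grape reversed is eparg. Read the word backwards and shift each letter +6.
On guess: reverse → sseug; then shift: s+6=y, s+6=y, e+6=k, u+6=a, g+6=m.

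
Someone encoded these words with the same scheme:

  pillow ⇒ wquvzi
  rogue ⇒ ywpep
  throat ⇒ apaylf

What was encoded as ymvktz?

remain

Each letter shifts forward by (position + 7), i.e. 7, 8, 9, … — the shift grows by one for each successive letter.
Undoing it on ymvktz: y−7=r, m−8=e, v−9=m, k−10=a, t−11=i, z−12=n.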